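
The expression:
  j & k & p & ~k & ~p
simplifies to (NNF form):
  False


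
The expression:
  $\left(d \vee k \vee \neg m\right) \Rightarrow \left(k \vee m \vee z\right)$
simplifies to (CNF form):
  $k \vee m \vee z$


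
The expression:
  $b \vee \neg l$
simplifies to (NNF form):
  $b \vee \neg l$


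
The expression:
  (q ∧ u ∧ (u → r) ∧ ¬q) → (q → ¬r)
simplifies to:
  True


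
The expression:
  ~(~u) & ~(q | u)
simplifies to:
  False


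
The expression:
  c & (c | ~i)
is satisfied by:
  {c: True}


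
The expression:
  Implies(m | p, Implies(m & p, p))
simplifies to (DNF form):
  True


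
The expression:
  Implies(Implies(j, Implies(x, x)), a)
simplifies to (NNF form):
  a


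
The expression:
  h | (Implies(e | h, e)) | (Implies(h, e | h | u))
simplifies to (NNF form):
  True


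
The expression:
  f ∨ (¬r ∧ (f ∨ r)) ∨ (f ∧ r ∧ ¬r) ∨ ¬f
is always true.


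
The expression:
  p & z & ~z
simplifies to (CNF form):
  False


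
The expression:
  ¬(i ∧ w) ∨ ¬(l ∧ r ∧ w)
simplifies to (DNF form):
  ¬i ∨ ¬l ∨ ¬r ∨ ¬w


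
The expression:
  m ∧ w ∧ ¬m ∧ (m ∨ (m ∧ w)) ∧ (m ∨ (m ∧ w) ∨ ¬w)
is never true.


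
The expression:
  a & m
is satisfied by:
  {a: True, m: True}


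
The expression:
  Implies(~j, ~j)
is always true.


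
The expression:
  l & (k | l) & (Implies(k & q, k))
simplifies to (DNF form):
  l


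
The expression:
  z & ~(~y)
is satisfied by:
  {z: True, y: True}


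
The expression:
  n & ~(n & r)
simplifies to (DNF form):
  n & ~r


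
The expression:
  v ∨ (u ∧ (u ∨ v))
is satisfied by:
  {v: True, u: True}
  {v: True, u: False}
  {u: True, v: False}


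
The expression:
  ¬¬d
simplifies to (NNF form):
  d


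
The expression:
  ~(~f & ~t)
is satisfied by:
  {t: True, f: True}
  {t: True, f: False}
  {f: True, t: False}


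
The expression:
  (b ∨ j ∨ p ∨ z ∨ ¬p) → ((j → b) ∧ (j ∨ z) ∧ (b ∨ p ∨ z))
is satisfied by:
  {b: True, z: True, j: False}
  {z: True, j: False, b: False}
  {b: True, z: True, j: True}
  {b: True, j: True, z: False}


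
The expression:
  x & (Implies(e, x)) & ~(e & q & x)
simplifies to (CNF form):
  x & (~e | ~q)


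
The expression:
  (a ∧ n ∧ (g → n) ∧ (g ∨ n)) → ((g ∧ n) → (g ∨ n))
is always true.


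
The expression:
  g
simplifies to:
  g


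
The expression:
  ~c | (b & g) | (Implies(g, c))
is always true.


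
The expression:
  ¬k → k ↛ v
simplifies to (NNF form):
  k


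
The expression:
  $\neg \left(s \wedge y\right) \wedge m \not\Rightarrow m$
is never true.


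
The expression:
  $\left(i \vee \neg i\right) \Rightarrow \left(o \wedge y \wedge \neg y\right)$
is never true.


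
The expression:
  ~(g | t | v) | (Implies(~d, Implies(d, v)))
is always true.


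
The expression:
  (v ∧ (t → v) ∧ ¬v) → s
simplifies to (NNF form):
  True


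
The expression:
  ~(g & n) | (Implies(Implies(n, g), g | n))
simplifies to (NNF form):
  True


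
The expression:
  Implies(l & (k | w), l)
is always true.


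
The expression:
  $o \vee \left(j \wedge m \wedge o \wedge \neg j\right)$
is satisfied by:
  {o: True}


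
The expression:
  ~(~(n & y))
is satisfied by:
  {y: True, n: True}


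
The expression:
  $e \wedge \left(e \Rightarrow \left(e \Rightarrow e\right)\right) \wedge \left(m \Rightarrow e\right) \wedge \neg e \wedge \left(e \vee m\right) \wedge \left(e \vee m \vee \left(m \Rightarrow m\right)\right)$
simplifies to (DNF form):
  $\text{False}$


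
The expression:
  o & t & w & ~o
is never true.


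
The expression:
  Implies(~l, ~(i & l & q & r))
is always true.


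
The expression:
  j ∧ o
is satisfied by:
  {j: True, o: True}


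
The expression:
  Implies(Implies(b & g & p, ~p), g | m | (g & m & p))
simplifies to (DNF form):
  g | m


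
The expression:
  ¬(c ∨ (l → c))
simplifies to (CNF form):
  l ∧ ¬c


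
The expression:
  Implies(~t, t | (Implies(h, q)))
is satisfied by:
  {t: True, q: True, h: False}
  {t: True, h: False, q: False}
  {q: True, h: False, t: False}
  {q: False, h: False, t: False}
  {t: True, q: True, h: True}
  {t: True, h: True, q: False}
  {q: True, h: True, t: False}


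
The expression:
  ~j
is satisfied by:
  {j: False}


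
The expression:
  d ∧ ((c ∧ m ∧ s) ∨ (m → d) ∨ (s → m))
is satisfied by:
  {d: True}


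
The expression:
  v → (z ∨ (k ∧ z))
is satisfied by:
  {z: True, v: False}
  {v: False, z: False}
  {v: True, z: True}


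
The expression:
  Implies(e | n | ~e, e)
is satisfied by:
  {e: True}


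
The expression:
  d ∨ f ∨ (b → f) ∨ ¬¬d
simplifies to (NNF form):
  d ∨ f ∨ ¬b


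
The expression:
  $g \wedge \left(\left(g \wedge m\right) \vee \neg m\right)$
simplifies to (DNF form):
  $g$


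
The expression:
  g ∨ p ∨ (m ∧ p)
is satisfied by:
  {g: True, p: True}
  {g: True, p: False}
  {p: True, g: False}


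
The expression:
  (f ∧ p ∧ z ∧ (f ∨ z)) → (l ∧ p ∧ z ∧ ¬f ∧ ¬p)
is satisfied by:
  {p: False, z: False, f: False}
  {f: True, p: False, z: False}
  {z: True, p: False, f: False}
  {f: True, z: True, p: False}
  {p: True, f: False, z: False}
  {f: True, p: True, z: False}
  {z: True, p: True, f: False}


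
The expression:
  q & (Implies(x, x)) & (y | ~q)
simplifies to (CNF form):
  q & y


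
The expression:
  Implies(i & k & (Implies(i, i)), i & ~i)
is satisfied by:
  {k: False, i: False}
  {i: True, k: False}
  {k: True, i: False}


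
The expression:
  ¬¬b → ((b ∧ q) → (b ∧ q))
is always true.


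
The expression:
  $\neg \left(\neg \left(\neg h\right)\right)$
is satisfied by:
  {h: False}


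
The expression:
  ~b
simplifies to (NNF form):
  ~b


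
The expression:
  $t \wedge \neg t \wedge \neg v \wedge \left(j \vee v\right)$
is never true.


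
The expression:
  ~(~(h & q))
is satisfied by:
  {h: True, q: True}


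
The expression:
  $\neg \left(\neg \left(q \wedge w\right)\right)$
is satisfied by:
  {w: True, q: True}


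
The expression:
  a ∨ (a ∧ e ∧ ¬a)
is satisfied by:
  {a: True}


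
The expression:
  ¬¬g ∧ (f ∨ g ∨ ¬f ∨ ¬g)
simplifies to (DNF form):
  g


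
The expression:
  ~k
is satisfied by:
  {k: False}


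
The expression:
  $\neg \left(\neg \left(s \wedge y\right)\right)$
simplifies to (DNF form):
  $s \wedge y$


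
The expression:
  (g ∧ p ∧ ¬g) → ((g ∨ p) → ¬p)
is always true.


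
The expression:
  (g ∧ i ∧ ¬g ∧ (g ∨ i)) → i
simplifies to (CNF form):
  True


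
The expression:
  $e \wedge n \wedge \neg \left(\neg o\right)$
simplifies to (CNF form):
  $e \wedge n \wedge o$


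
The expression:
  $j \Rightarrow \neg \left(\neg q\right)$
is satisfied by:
  {q: True, j: False}
  {j: False, q: False}
  {j: True, q: True}


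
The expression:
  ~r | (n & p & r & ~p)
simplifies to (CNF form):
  ~r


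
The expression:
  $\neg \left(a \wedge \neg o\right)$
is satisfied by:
  {o: True, a: False}
  {a: False, o: False}
  {a: True, o: True}


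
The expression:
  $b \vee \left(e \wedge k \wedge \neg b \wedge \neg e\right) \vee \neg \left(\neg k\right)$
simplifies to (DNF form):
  $b \vee k$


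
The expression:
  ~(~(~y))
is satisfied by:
  {y: False}


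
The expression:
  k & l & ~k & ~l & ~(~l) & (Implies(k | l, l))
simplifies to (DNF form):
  False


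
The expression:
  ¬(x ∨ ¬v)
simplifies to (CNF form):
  v ∧ ¬x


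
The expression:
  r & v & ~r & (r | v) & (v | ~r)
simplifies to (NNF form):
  False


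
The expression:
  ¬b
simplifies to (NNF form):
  ¬b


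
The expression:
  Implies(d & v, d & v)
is always true.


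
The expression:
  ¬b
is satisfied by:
  {b: False}


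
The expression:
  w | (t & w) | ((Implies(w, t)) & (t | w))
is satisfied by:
  {t: True, w: True}
  {t: True, w: False}
  {w: True, t: False}


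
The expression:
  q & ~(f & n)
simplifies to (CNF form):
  q & (~f | ~n)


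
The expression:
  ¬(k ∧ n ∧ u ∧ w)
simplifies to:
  ¬k ∨ ¬n ∨ ¬u ∨ ¬w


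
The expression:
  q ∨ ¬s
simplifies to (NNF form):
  q ∨ ¬s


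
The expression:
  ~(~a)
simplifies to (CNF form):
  a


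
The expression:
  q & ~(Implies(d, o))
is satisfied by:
  {d: True, q: True, o: False}


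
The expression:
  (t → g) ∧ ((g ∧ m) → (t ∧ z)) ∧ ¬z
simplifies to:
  ¬z ∧ (g ∨ ¬t) ∧ (¬g ∨ ¬m)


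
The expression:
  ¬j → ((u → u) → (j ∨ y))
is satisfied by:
  {y: True, j: True}
  {y: True, j: False}
  {j: True, y: False}


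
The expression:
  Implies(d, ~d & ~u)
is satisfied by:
  {d: False}


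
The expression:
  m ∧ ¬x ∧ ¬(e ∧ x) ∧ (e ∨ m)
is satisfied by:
  {m: True, x: False}


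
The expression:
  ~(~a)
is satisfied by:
  {a: True}


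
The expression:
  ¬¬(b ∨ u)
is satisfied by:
  {b: True, u: True}
  {b: True, u: False}
  {u: True, b: False}


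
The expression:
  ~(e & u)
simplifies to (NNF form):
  ~e | ~u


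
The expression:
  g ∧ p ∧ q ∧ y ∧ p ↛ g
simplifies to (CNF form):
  False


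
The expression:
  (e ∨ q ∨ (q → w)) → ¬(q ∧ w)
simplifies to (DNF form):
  ¬q ∨ ¬w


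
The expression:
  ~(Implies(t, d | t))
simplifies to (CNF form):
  False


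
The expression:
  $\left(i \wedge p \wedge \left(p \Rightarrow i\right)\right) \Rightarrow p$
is always true.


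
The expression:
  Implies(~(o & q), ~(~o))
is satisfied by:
  {o: True}


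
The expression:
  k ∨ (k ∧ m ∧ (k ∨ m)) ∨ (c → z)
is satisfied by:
  {k: True, z: True, c: False}
  {k: True, c: False, z: False}
  {z: True, c: False, k: False}
  {z: False, c: False, k: False}
  {k: True, z: True, c: True}
  {k: True, c: True, z: False}
  {z: True, c: True, k: False}


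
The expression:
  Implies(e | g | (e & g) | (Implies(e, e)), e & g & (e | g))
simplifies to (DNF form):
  e & g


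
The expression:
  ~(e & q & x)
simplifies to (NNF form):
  ~e | ~q | ~x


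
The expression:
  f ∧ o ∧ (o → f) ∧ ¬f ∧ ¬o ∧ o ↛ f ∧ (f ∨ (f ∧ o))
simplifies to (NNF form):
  False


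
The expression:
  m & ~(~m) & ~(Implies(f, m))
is never true.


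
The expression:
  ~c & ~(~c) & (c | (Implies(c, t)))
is never true.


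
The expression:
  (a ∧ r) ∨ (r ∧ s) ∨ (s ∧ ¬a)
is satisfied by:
  {r: True, s: True, a: False}
  {s: True, a: False, r: False}
  {a: True, r: True, s: True}
  {a: True, r: True, s: False}


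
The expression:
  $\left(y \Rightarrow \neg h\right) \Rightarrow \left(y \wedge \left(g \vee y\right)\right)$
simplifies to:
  $y$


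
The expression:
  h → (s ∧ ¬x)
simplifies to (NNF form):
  (s ∧ ¬x) ∨ ¬h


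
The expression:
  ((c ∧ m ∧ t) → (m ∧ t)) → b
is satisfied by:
  {b: True}


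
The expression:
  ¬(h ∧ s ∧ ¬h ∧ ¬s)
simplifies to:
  True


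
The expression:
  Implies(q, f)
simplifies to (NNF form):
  f | ~q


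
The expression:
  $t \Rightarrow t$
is always true.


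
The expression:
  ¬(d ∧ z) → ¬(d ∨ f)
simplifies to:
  (d ∧ z) ∨ (¬d ∧ ¬f)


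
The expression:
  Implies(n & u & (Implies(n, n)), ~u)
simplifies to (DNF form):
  ~n | ~u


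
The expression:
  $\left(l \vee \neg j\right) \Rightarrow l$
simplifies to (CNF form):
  $j \vee l$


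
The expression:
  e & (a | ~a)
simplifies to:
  e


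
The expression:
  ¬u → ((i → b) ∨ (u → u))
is always true.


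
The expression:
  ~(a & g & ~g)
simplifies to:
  True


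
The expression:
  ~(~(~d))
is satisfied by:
  {d: False}


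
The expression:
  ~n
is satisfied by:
  {n: False}


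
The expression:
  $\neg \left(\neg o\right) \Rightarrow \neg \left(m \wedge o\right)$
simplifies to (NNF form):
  $\neg m \vee \neg o$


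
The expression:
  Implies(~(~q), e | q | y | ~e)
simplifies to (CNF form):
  True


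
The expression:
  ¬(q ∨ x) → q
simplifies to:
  q ∨ x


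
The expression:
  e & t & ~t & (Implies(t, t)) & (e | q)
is never true.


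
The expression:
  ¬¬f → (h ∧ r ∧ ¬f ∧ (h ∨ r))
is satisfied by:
  {f: False}


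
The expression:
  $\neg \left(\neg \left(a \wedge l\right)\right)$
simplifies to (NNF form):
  $a \wedge l$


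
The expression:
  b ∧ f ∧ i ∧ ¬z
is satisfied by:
  {i: True, b: True, f: True, z: False}


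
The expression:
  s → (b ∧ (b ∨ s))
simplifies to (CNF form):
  b ∨ ¬s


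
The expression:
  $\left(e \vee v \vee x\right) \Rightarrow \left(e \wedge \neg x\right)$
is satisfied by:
  {e: True, x: False, v: False}
  {x: False, v: False, e: False}
  {e: True, v: True, x: False}


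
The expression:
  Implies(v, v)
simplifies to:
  True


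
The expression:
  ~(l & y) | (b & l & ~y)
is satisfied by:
  {l: False, y: False}
  {y: True, l: False}
  {l: True, y: False}


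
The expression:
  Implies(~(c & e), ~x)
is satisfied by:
  {e: True, c: True, x: False}
  {e: True, c: False, x: False}
  {c: True, e: False, x: False}
  {e: False, c: False, x: False}
  {x: True, e: True, c: True}


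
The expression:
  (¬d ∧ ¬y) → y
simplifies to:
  d ∨ y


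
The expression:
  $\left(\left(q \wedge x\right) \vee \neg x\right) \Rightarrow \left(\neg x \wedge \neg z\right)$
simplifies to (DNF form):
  $\left(x \wedge \neg q\right) \vee \left(\neg x \wedge \neg z\right)$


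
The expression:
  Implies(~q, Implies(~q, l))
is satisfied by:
  {q: True, l: True}
  {q: True, l: False}
  {l: True, q: False}


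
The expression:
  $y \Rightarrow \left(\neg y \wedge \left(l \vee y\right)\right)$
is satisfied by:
  {y: False}


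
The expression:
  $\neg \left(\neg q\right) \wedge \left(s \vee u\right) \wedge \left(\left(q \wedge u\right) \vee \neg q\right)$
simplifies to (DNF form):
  $q \wedge u$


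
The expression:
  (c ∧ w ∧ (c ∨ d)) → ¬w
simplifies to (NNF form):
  ¬c ∨ ¬w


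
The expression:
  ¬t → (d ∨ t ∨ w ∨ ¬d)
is always true.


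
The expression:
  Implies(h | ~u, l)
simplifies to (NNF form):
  l | (u & ~h)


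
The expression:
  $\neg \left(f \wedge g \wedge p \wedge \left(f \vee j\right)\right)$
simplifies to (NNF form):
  $\neg f \vee \neg g \vee \neg p$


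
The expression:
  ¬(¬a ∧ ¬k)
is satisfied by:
  {a: True, k: True}
  {a: True, k: False}
  {k: True, a: False}


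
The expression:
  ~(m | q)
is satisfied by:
  {q: False, m: False}


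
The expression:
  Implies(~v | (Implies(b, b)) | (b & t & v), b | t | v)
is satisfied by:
  {b: True, t: True, v: True}
  {b: True, t: True, v: False}
  {b: True, v: True, t: False}
  {b: True, v: False, t: False}
  {t: True, v: True, b: False}
  {t: True, v: False, b: False}
  {v: True, t: False, b: False}


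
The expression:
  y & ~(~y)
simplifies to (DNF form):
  y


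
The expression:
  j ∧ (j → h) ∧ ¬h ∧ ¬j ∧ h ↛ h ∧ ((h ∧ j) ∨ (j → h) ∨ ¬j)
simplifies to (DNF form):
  False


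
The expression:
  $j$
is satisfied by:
  {j: True}


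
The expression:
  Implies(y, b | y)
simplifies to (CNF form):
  True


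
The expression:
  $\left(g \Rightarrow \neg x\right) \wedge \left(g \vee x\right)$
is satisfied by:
  {g: True, x: False}
  {x: True, g: False}


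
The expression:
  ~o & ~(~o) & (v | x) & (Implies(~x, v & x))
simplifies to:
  False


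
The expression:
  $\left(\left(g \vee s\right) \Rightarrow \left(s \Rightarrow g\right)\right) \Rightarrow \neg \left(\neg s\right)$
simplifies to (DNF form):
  $s$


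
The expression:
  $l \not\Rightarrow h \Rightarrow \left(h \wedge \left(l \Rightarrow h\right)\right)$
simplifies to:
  $h \vee \neg l$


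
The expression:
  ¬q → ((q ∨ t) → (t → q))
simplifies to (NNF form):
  q ∨ ¬t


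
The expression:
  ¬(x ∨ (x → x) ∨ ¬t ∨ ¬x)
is never true.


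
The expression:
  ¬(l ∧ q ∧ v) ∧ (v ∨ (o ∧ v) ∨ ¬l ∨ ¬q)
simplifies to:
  ¬l ∨ ¬q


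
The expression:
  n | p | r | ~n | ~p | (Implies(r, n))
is always true.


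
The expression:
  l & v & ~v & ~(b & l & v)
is never true.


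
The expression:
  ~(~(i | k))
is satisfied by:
  {i: True, k: True}
  {i: True, k: False}
  {k: True, i: False}


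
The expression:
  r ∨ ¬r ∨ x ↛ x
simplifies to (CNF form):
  True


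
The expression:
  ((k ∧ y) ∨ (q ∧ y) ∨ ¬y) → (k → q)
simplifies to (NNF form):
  q ∨ ¬k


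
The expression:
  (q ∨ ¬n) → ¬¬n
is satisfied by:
  {n: True}


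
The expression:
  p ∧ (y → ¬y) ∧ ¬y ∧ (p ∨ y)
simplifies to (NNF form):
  p ∧ ¬y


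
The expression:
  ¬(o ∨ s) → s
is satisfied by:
  {o: True, s: True}
  {o: True, s: False}
  {s: True, o: False}


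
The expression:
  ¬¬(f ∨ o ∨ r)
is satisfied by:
  {r: True, o: True, f: True}
  {r: True, o: True, f: False}
  {r: True, f: True, o: False}
  {r: True, f: False, o: False}
  {o: True, f: True, r: False}
  {o: True, f: False, r: False}
  {f: True, o: False, r: False}


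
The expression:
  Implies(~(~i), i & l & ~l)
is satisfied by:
  {i: False}


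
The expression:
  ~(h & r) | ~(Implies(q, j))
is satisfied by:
  {q: True, h: False, r: False, j: False}
  {q: False, h: False, r: False, j: False}
  {j: True, q: True, h: False, r: False}
  {j: True, q: False, h: False, r: False}
  {r: True, q: True, h: False, j: False}
  {r: True, q: False, h: False, j: False}
  {j: True, r: True, q: True, h: False}
  {j: True, r: True, q: False, h: False}
  {h: True, q: True, j: False, r: False}
  {h: True, q: False, j: False, r: False}
  {j: True, h: True, q: True, r: False}
  {j: True, h: True, q: False, r: False}
  {r: True, h: True, q: True, j: False}


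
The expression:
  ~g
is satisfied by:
  {g: False}


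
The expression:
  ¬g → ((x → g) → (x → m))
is always true.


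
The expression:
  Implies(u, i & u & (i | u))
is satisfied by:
  {i: True, u: False}
  {u: False, i: False}
  {u: True, i: True}


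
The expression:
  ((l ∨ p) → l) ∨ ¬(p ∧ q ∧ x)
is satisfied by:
  {l: True, p: False, x: False, q: False}
  {q: False, p: False, l: False, x: False}
  {q: True, l: True, p: False, x: False}
  {q: True, p: False, l: False, x: False}
  {x: True, l: True, q: False, p: False}
  {x: True, q: False, p: False, l: False}
  {x: True, q: True, l: True, p: False}
  {x: True, q: True, p: False, l: False}
  {l: True, p: True, x: False, q: False}
  {p: True, x: False, l: False, q: False}
  {q: True, p: True, l: True, x: False}
  {q: True, p: True, x: False, l: False}
  {l: True, p: True, x: True, q: False}
  {p: True, x: True, q: False, l: False}
  {q: True, p: True, x: True, l: True}


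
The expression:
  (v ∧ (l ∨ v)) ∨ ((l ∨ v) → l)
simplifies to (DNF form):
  True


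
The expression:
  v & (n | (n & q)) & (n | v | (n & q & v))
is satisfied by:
  {n: True, v: True}


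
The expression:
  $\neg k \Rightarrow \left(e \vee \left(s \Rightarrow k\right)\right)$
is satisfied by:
  {k: True, e: True, s: False}
  {k: True, s: False, e: False}
  {e: True, s: False, k: False}
  {e: False, s: False, k: False}
  {k: True, e: True, s: True}
  {k: True, s: True, e: False}
  {e: True, s: True, k: False}


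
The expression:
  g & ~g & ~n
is never true.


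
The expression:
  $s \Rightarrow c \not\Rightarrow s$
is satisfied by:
  {s: False}


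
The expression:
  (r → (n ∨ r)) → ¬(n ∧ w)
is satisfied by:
  {w: False, n: False}
  {n: True, w: False}
  {w: True, n: False}


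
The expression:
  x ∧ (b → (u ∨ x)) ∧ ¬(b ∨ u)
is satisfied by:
  {x: True, u: False, b: False}


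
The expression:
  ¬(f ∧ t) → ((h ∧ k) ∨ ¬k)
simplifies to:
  h ∨ (f ∧ t) ∨ ¬k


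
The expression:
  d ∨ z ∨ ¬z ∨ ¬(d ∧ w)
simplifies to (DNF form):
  True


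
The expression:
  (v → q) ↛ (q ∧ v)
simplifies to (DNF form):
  ¬v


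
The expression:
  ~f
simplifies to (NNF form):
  ~f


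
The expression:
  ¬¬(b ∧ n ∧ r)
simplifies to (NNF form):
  b ∧ n ∧ r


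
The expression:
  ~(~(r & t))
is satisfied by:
  {t: True, r: True}


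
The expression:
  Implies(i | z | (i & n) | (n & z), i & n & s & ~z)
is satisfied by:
  {s: True, n: True, z: False, i: False}
  {s: True, n: False, z: False, i: False}
  {n: True, i: False, s: False, z: False}
  {i: False, n: False, s: False, z: False}
  {i: True, s: True, n: True, z: False}


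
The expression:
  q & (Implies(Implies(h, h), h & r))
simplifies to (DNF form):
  h & q & r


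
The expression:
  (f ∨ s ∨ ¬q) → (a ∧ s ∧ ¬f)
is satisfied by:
  {q: True, a: True, s: False, f: False}
  {q: True, a: False, s: False, f: False}
  {q: True, s: True, a: True, f: False}
  {s: True, a: True, q: False, f: False}


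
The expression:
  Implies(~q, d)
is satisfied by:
  {d: True, q: True}
  {d: True, q: False}
  {q: True, d: False}


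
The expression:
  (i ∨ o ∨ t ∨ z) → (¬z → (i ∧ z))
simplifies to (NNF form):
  z ∨ (¬i ∧ ¬o ∧ ¬t)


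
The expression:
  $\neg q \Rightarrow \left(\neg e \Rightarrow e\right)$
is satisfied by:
  {q: True, e: True}
  {q: True, e: False}
  {e: True, q: False}


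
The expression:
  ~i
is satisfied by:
  {i: False}


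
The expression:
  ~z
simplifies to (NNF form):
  ~z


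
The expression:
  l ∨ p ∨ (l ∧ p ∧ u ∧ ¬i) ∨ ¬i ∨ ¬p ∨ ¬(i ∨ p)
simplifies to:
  True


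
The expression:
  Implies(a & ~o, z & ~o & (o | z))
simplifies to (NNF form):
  o | z | ~a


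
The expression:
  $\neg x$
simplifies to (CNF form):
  $\neg x$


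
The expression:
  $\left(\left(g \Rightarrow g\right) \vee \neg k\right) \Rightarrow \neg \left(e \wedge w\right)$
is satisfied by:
  {w: False, e: False}
  {e: True, w: False}
  {w: True, e: False}


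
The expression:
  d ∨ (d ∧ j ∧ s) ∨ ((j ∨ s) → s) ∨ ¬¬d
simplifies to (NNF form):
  d ∨ s ∨ ¬j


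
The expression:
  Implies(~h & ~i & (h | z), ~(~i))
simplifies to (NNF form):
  h | i | ~z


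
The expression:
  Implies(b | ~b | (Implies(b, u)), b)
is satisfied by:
  {b: True}


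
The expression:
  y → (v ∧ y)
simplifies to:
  v ∨ ¬y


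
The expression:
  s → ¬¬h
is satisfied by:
  {h: True, s: False}
  {s: False, h: False}
  {s: True, h: True}


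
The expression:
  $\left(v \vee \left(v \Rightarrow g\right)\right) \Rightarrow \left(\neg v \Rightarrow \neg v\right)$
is always true.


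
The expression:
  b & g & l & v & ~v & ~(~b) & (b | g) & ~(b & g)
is never true.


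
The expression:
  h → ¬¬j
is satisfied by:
  {j: True, h: False}
  {h: False, j: False}
  {h: True, j: True}


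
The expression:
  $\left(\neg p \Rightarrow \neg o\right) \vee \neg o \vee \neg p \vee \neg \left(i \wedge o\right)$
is always true.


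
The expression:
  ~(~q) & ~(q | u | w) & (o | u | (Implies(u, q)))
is never true.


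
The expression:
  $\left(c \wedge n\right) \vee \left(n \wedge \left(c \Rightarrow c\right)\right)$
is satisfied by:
  {n: True}


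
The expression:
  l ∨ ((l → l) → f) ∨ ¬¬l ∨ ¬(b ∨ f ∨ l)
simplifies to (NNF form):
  f ∨ l ∨ ¬b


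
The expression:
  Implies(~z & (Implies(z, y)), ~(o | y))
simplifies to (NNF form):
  z | (~o & ~y)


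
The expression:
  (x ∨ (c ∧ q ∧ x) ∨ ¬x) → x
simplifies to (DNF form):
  x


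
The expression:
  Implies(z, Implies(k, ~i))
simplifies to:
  ~i | ~k | ~z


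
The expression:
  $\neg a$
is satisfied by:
  {a: False}


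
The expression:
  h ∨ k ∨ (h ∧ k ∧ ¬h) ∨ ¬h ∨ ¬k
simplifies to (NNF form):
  True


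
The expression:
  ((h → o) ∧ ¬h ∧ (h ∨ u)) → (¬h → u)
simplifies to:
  True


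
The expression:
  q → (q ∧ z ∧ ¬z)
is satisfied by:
  {q: False}


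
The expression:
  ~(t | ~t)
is never true.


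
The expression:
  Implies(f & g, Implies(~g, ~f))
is always true.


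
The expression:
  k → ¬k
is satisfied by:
  {k: False}


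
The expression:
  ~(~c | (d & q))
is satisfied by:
  {c: True, q: False, d: False}
  {c: True, d: True, q: False}
  {c: True, q: True, d: False}


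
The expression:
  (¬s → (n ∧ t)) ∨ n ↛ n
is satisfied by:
  {t: True, s: True, n: True}
  {t: True, s: True, n: False}
  {s: True, n: True, t: False}
  {s: True, n: False, t: False}
  {t: True, n: True, s: False}


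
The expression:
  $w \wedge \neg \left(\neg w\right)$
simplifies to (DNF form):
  $w$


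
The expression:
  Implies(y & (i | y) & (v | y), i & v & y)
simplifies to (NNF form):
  ~y | (i & v)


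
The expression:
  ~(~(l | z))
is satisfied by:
  {z: True, l: True}
  {z: True, l: False}
  {l: True, z: False}


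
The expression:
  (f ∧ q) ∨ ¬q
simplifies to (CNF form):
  f ∨ ¬q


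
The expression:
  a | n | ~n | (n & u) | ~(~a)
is always true.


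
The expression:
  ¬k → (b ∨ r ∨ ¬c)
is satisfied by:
  {r: True, b: True, k: True, c: False}
  {r: True, b: True, c: False, k: False}
  {r: True, k: True, c: False, b: False}
  {r: True, c: False, k: False, b: False}
  {b: True, k: True, c: False, r: False}
  {b: True, c: False, k: False, r: False}
  {k: True, b: False, c: False, r: False}
  {b: False, c: False, k: False, r: False}
  {b: True, r: True, c: True, k: True}
  {b: True, r: True, c: True, k: False}
  {r: True, c: True, k: True, b: False}
  {r: True, c: True, b: False, k: False}
  {k: True, c: True, b: True, r: False}
  {c: True, b: True, r: False, k: False}
  {c: True, k: True, r: False, b: False}


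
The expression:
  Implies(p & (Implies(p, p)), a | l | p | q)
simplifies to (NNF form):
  True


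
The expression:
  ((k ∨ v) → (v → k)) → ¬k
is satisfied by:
  {k: False}


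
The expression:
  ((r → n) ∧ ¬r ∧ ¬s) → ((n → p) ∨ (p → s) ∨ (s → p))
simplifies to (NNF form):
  True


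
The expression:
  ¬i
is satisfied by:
  {i: False}


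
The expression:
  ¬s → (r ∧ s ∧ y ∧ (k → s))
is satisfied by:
  {s: True}


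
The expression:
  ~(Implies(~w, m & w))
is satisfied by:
  {w: False}


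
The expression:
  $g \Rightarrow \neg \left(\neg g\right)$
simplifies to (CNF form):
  $\text{True}$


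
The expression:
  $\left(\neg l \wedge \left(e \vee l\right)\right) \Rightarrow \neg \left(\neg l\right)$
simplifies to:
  $l \vee \neg e$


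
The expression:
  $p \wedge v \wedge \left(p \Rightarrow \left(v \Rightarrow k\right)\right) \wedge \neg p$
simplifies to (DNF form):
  $\text{False}$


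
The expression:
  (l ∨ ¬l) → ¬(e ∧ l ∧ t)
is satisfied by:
  {l: False, e: False, t: False}
  {t: True, l: False, e: False}
  {e: True, l: False, t: False}
  {t: True, e: True, l: False}
  {l: True, t: False, e: False}
  {t: True, l: True, e: False}
  {e: True, l: True, t: False}


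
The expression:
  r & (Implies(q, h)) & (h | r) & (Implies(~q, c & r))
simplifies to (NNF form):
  r & (c | q) & (h | ~q)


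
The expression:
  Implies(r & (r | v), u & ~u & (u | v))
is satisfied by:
  {r: False}


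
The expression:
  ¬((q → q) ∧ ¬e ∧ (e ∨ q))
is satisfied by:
  {e: True, q: False}
  {q: False, e: False}
  {q: True, e: True}


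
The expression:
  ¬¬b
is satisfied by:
  {b: True}


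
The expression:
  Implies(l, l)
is always true.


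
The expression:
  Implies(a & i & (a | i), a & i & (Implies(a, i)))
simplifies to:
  True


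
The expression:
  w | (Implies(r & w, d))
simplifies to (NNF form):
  True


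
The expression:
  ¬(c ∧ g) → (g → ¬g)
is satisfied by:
  {c: True, g: False}
  {g: False, c: False}
  {g: True, c: True}


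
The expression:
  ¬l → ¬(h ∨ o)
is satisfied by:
  {l: True, o: False, h: False}
  {l: True, h: True, o: False}
  {l: True, o: True, h: False}
  {l: True, h: True, o: True}
  {h: False, o: False, l: False}


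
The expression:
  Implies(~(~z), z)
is always true.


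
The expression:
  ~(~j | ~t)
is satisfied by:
  {t: True, j: True}


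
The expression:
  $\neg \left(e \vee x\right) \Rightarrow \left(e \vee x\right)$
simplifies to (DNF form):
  $e \vee x$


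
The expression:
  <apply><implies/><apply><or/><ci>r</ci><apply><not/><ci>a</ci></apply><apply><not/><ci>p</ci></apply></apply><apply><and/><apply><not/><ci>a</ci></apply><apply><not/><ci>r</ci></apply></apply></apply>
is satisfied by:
  {p: True, r: False, a: False}
  {r: False, a: False, p: False}
  {a: True, p: True, r: False}


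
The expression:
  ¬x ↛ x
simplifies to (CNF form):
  True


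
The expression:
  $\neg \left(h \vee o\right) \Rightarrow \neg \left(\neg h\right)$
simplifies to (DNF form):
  $h \vee o$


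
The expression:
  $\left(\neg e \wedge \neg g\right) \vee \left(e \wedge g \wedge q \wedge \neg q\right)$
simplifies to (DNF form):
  $\neg e \wedge \neg g$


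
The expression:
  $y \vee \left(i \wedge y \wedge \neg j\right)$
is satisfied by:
  {y: True}


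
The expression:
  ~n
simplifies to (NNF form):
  ~n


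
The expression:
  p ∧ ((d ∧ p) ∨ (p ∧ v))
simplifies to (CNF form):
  p ∧ (d ∨ v)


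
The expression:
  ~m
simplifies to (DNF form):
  ~m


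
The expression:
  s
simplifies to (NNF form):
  s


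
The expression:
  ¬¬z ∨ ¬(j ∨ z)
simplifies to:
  z ∨ ¬j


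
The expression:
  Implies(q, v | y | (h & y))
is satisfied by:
  {y: True, v: True, q: False}
  {y: True, v: False, q: False}
  {v: True, y: False, q: False}
  {y: False, v: False, q: False}
  {q: True, y: True, v: True}
  {q: True, y: True, v: False}
  {q: True, v: True, y: False}


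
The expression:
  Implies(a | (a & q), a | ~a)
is always true.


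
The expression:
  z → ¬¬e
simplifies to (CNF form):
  e ∨ ¬z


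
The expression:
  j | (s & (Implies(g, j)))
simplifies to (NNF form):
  j | (s & ~g)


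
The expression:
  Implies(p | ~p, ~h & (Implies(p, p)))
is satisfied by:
  {h: False}


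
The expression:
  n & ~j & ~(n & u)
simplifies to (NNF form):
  n & ~j & ~u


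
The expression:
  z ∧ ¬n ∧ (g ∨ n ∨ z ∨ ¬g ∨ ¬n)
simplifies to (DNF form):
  z ∧ ¬n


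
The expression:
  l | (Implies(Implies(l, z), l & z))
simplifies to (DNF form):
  l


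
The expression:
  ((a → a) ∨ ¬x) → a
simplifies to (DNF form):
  a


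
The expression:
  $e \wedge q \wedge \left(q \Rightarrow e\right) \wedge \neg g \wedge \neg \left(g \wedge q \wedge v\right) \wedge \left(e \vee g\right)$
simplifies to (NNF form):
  $e \wedge q \wedge \neg g$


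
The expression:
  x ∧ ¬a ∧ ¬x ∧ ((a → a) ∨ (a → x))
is never true.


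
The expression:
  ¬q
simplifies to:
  ¬q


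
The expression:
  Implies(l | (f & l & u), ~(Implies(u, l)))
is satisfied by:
  {l: False}


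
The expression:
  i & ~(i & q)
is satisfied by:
  {i: True, q: False}


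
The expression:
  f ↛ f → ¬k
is always true.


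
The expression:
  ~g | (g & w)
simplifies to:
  w | ~g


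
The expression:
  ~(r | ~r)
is never true.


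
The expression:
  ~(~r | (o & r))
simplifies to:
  r & ~o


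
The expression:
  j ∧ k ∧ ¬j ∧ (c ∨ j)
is never true.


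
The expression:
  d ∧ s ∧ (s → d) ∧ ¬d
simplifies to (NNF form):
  False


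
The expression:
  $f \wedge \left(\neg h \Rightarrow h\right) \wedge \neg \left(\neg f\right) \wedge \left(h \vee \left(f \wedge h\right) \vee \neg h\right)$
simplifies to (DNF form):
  $f \wedge h$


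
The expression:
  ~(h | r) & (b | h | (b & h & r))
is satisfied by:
  {b: True, h: False, r: False}


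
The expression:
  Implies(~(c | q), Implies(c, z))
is always true.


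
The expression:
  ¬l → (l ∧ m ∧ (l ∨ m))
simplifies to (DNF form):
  l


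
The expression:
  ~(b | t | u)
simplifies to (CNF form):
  ~b & ~t & ~u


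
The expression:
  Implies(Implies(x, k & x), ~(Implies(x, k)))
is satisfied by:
  {x: True, k: False}


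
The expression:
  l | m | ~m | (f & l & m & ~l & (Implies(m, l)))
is always true.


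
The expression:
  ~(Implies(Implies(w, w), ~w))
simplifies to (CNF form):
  w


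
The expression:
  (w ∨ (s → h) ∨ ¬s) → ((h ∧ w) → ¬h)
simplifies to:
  ¬h ∨ ¬w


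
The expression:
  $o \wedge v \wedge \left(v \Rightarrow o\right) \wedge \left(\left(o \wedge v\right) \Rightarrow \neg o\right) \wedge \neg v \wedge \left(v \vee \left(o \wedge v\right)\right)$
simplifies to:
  $\text{False}$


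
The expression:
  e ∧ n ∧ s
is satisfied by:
  {e: True, s: True, n: True}


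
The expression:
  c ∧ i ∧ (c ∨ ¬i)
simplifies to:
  c ∧ i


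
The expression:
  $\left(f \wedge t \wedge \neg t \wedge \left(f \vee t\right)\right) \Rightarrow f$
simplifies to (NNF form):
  $\text{True}$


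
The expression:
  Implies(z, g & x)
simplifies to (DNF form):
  ~z | (g & x)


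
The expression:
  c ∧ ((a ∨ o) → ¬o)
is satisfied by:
  {c: True, o: False}


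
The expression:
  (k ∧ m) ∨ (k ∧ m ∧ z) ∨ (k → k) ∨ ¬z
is always true.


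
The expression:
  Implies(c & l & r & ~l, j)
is always true.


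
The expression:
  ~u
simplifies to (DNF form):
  ~u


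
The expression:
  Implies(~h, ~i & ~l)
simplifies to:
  h | (~i & ~l)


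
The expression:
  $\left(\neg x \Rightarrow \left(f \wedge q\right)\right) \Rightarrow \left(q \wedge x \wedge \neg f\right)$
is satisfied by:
  {f: False, q: False, x: False}
  {q: True, f: False, x: False}
  {x: True, q: True, f: False}
  {f: True, x: False, q: False}


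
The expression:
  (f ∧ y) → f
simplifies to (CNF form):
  True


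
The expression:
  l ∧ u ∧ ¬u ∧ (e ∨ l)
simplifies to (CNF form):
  False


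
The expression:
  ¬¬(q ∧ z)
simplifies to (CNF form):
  q ∧ z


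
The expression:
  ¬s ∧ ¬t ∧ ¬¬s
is never true.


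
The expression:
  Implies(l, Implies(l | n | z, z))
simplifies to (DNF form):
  z | ~l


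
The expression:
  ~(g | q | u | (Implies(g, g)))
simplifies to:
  False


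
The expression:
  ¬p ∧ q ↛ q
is never true.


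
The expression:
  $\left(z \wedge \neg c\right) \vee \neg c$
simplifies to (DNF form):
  $\neg c$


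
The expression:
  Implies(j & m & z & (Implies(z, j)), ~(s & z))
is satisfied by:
  {s: False, m: False, z: False, j: False}
  {j: True, s: False, m: False, z: False}
  {z: True, s: False, m: False, j: False}
  {j: True, z: True, s: False, m: False}
  {m: True, j: False, s: False, z: False}
  {j: True, m: True, s: False, z: False}
  {z: True, m: True, j: False, s: False}
  {j: True, z: True, m: True, s: False}
  {s: True, z: False, m: False, j: False}
  {j: True, s: True, z: False, m: False}
  {z: True, s: True, j: False, m: False}
  {j: True, z: True, s: True, m: False}
  {m: True, s: True, z: False, j: False}
  {j: True, m: True, s: True, z: False}
  {z: True, m: True, s: True, j: False}


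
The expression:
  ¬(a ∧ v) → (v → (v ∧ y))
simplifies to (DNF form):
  a ∨ y ∨ ¬v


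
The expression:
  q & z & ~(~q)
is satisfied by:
  {z: True, q: True}


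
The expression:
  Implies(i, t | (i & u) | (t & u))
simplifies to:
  t | u | ~i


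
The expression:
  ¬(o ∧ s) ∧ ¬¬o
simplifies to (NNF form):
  o ∧ ¬s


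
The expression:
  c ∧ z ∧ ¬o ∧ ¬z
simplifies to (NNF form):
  False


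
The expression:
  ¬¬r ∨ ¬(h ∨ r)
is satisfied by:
  {r: True, h: False}
  {h: False, r: False}
  {h: True, r: True}


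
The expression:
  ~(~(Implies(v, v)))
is always true.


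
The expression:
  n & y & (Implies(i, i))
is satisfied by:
  {y: True, n: True}


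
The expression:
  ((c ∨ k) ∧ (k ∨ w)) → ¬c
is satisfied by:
  {k: False, c: False, w: False}
  {w: True, k: False, c: False}
  {k: True, w: False, c: False}
  {w: True, k: True, c: False}
  {c: True, w: False, k: False}


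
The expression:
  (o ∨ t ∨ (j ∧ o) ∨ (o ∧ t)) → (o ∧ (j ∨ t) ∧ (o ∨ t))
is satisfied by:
  {j: True, t: False, o: False}
  {j: False, t: False, o: False}
  {o: True, j: True, t: False}
  {t: True, o: True, j: True}
  {t: True, o: True, j: False}


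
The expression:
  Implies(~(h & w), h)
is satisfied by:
  {h: True}


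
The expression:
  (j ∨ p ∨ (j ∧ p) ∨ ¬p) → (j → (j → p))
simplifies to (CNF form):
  p ∨ ¬j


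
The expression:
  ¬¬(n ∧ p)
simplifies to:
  n ∧ p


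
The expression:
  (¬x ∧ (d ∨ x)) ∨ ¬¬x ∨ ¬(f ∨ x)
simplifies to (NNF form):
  d ∨ x ∨ ¬f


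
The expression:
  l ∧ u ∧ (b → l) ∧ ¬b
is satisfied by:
  {u: True, l: True, b: False}


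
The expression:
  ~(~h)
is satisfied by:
  {h: True}


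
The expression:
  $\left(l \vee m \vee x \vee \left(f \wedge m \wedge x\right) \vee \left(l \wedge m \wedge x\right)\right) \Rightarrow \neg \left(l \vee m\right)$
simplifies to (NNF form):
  $\neg l \wedge \neg m$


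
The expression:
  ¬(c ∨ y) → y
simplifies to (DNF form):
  c ∨ y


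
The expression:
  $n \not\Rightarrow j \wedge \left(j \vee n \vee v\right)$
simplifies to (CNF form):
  $n \wedge \neg j$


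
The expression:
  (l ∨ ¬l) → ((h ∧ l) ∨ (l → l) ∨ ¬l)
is always true.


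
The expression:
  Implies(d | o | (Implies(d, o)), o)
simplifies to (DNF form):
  o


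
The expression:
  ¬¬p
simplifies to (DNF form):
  p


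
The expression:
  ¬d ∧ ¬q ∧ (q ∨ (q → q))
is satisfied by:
  {q: False, d: False}


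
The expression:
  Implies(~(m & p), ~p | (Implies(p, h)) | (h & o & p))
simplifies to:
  h | m | ~p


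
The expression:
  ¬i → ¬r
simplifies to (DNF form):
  i ∨ ¬r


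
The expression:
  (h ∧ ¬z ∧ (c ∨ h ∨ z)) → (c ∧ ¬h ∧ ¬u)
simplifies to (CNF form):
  z ∨ ¬h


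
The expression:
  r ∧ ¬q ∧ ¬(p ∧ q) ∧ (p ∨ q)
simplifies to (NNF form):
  p ∧ r ∧ ¬q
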